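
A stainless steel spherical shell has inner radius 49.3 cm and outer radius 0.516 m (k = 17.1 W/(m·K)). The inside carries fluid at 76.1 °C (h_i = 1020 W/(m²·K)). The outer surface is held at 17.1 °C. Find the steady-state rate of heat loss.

Resistance network (inner→outer):
  R_conv,in = 1/(4πr²h) = 1/(4π·0.493²·1020) = 3.210×10^-4 K/W
  R_stainless steel = (1/0.493 − 1/0.516)/(4πk) = 0.09041/(4π·17.1) = 4.208×10^-4 K/W
ΣR = 3.210×10^-4 + 4.208×10^-4 = 7.418×10^-4 K/W
Q = ΔT/ΣR = (76.1 °C − 17.1 °C)/7.418×10^-4 = 79500 W

Q = 79.5 kW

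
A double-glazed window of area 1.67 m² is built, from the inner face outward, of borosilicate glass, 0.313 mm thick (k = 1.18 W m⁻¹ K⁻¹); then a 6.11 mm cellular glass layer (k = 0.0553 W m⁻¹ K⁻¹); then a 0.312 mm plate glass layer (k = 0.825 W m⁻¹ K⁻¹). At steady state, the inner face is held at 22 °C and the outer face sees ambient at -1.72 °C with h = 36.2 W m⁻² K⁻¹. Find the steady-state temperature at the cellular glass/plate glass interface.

T = 3.07 °C

Series thermal resistances, inner to outer:
  R_borosilicate glass = L/(kA) = 3.13×10^-4/(1.18·1.67) = 1.588×10^-4 K/W
  R_cellular glass = L/(kA) = 0.00611/(0.0553·1.67) = 0.06616 K/W
  R_plate glass = L/(kA) = 3.12×10^-4/(0.825·1.67) = 2.265×10^-4 K/W
  R_conv,out = 1/(hA) = 1/(36.2·1.67) = 0.01654 K/W
ΣR = 1.588×10^-4 + 0.06616 + 2.265×10^-4 + 0.01654 = 0.08309 K/W
Q = ΔT/ΣR = (22 °C − -1.72 °C)/0.08309 = 285.5 W
From the inner boundary to the cellular glass/plate glass interface, ΣR_partial = 0.06632 K/W.
T_interface = T_in − Q·ΣR_partial = 22 °C − (285.5)(0.06632) = 3.07 °C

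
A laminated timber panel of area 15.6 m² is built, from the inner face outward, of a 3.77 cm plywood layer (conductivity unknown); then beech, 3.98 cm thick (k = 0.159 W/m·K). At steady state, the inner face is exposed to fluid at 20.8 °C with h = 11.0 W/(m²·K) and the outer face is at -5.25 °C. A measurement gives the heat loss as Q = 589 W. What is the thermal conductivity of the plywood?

ΣR = ΔT/Q = |20.8 − -5.25|/589 = 0.04423 K/W
Known resistances:
  R_conv,in = 1/(hA) = 1/(11.0·15.6) = 0.005828 K/W
  R_beech = L/(kA) = 0.0398/(0.159·15.6) = 0.01605 K/W
R_plywood = ΣR − ΣR_known = 0.04423 − 0.02188 = 0.02235 K/W
L/(kA) = 0.02235 ⇒ k = 0.0377/(0.02235·15.6) = 0.108 W/m·K

k = 0.108 W/m·K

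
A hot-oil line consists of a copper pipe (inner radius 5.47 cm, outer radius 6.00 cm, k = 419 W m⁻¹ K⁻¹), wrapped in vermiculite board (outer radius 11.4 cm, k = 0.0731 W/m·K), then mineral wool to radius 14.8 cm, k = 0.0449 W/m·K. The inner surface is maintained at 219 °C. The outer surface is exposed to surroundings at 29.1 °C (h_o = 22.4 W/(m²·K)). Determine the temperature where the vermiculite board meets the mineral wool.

Resistance network (inner→outer):
  R'_copper = ln(0.0600/0.0547)/(2πk) = 0.09248/(2π·419) = 3.513×10^-5 m·K/W
  R'_vermiculite board = ln(0.114/0.0600)/(2πk) = 0.6419/(2π·0.0731) = 1.397 m·K/W
  R'_mineral wool = ln(0.148/0.114)/(2πk) = 0.2610/(2π·0.0449) = 0.9252 m·K/W
  R'_conv,out = 1/(2πr h) = 1/(2π·0.148·22.4) = 0.04801 m·K/W
ΣR = 3.513×10^-5 + 1.397 + 0.9252 + 0.04801 = 2.370 m·K/W
Q' = ΔT/ΣR = (219 °C − 29.1 °C)/2.370 = 80.13 W/m
From the inner boundary to the vermiculite board/mineral wool interface, ΣR_partial = 1.397 m·K/W.
T_interface = T_in − Q'·ΣR_partial = 219 °C − (80.13)(1.397) = 107 °C

T = 107 °C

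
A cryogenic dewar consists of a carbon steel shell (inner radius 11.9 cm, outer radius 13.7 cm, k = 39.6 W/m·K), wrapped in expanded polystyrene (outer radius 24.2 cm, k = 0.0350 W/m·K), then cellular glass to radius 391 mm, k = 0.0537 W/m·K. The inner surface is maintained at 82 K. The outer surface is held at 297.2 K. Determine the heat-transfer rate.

Q = 22.6 W

Resistance network (inner→outer):
  R_carbon steel = (1/0.119 − 1/0.137)/(4πk) = 1.104/(4π·39.6) = 0.002219 K/W
  R_expanded polystyrene = (1/0.137 − 1/0.242)/(4πk) = 3.167/(4π·0.0350) = 7.201 K/W
  R_cellular glass = (1/0.242 − 1/0.391)/(4πk) = 1.575/(4π·0.0537) = 2.334 K/W
ΣR = 0.002219 + 7.201 + 2.334 = 9.537 K/W
Q = ΔT/ΣR = (82 K − 297.2 K)/9.537 = -22.6 W
(Negative Q ⇒ heat flows inward; heat gain = 22.6 W.)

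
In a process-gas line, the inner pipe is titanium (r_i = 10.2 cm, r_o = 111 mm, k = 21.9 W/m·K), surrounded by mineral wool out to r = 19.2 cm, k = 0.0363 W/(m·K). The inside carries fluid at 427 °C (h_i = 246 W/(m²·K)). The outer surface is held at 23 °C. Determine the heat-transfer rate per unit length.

Q' = 168 W/m

Treat each layer as a resistance in series:
  R'_conv,in = 1/(2πr h) = 1/(2π·0.102·246) = 0.006343 m·K/W
  R'_titanium = ln(0.111/0.102)/(2πk) = 0.08456/(2π·21.9) = 6.145×10^-4 m·K/W
  R'_mineral wool = ln(0.192/0.111)/(2πk) = 0.5480/(2π·0.0363) = 2.403 m·K/W
ΣR = 0.006343 + 6.145×10^-4 + 2.403 = 2.410 m·K/W
Q' = ΔT/ΣR = (427 °C − 23 °C)/2.410 = 168 W/m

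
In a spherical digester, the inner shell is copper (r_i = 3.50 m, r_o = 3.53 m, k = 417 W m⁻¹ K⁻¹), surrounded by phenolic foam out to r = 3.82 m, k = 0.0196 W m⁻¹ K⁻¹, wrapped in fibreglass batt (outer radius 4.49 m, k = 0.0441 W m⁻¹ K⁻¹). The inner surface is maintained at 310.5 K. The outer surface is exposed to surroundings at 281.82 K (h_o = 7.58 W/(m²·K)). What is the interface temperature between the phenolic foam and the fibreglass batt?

Resistance network (inner→outer):
  R_copper = (1/3.50 − 1/3.53)/(4πk) = 0.002428/(4π·417) = 4.634×10^-7 K/W
  R_phenolic foam = (1/3.53 − 1/3.82)/(4πk) = 0.02151/(4π·0.0196) = 0.08732 K/W
  R_fibreglass batt = (1/3.82 − 1/4.49)/(4πk) = 0.03906/(4π·0.0441) = 0.07049 K/W
  R_conv,out = 1/(4πr²h) = 1/(4π·4.49²·7.58) = 5.207×10^-4 K/W
ΣR = 4.634×10^-7 + 0.08732 + 0.07049 + 5.207×10^-4 = 0.1583 K/W
Q = ΔT/ΣR = (310.5 K − 281.82 K)/0.1583 = 181.2 W
From the inner boundary to the phenolic foam/fibreglass batt interface, ΣR_partial = 0.08732 K/W.
T_interface = T_in − Q·ΣR_partial = 310.5 K − (181.2)(0.08732) = 294.7 K

T = 294.7 K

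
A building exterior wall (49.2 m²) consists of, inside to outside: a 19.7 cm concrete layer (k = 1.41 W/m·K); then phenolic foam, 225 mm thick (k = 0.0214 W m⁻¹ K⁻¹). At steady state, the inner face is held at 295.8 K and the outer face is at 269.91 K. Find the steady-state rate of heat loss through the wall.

Q = 120 W

Treat each layer as a resistance in series:
  R_concrete = L/(kA) = 0.197/(1.41·49.2) = 0.002840 K/W
  R_phenolic foam = L/(kA) = 0.225/(0.0214·49.2) = 0.2137 K/W
ΣR = 0.002840 + 0.2137 = 0.2165 K/W
Q = ΔT/ΣR = (295.8 K − 269.91 K)/0.2165 = 120 W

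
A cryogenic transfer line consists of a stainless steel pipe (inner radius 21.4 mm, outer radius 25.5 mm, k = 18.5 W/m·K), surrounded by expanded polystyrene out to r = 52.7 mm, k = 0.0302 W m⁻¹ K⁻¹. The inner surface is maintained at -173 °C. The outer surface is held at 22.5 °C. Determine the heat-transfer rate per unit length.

Q' = 51.1 W/m

Treat each layer as a resistance in series:
  R'_stainless steel = ln(0.0255/0.0214)/(2πk) = 0.1753/(2π·18.5) = 0.001508 m·K/W
  R'_expanded polystyrene = ln(0.0527/0.0255)/(2πk) = 0.7259/(2π·0.0302) = 3.826 m·K/W
ΣR = 0.001508 + 3.826 = 3.828 m·K/W
Q' = ΔT/ΣR = (-173 °C − 22.5 °C)/3.828 = -51.1 W/m
(Negative Q' ⇒ heat flows inward; heat gain = 51.1 W/m.)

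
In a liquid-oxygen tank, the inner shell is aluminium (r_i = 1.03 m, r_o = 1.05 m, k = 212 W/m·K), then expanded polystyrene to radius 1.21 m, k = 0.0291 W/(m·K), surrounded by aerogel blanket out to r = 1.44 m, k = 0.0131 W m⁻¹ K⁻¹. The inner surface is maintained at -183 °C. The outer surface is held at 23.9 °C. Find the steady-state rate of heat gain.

Treat each layer as a resistance in series:
  R_aluminium = (1/1.03 − 1/1.05)/(4πk) = 0.01849/(4π·212) = 6.942×10^-6 K/W
  R_expanded polystyrene = (1/1.05 − 1/1.21)/(4πk) = 0.1259/(4π·0.0291) = 0.3444 K/W
  R_aerogel blanket = (1/1.21 − 1/1.44)/(4πk) = 0.1320/(4π·0.0131) = 0.8019 K/W
ΣR = 6.942×10^-6 + 0.3444 + 0.8019 = 1.146 K/W
Q = ΔT/ΣR = (-183 °C − 23.9 °C)/1.146 = -181 W
(Negative Q ⇒ heat flows inward; heat gain = 181 W.)

Q = 181 W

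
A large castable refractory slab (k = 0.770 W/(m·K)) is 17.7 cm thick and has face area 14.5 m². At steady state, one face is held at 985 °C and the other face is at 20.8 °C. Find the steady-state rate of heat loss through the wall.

Q = 60800 W

Q = kA·ΔT/L = 0.770 × 14.5 × |985 °C − 20.8 °C| / 0.177 = 60800 W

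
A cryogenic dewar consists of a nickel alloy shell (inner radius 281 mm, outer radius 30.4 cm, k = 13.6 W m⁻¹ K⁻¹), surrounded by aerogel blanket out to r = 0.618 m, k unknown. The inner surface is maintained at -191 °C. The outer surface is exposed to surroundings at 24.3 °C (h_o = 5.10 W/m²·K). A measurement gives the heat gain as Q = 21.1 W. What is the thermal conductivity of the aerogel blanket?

k = 0.0131 W/m·K

ΣR = ΔT/Q = |-191 − 24.3|/21.1 = 10.20 K/W
Known resistances:
  R_nickel alloy = (1/0.281 − 1/0.304)/(4πk) = 0.2692/(4π·13.6) = 0.001575 K/W
  R_conv,out = 1/(4πr²h) = 1/(4π·0.618²·5.10) = 0.04085 K/W
R_aerogel blanket = ΣR − ΣR_known = 10.20 − 0.04242 = 10.16 K/W
(1/r₁−1/r₂)/(4πk) = 10.16 ⇒ k = 1.671/(4π·10.16) = 0.0131 W/m·K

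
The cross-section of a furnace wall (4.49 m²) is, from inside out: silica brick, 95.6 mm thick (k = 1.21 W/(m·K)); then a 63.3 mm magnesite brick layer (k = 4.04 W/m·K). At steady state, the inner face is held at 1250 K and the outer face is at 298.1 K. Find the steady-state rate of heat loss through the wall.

Q = 45.1 kW

Resistance network (inner→outer):
  R_silica brick = L/(kA) = 0.0956/(1.21·4.49) = 0.01760 K/W
  R_magnesite brick = L/(kA) = 0.0633/(4.04·4.49) = 0.003490 K/W
ΣR = 0.01760 + 0.003490 = 0.02109 K/W
Q = ΔT/ΣR = (1250 K − 298.1 K)/0.02109 = 45100 W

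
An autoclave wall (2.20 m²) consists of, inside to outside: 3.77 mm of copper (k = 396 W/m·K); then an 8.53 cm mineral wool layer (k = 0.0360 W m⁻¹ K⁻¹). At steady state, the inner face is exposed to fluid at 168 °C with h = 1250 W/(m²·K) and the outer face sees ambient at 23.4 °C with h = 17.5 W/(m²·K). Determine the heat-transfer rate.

Series thermal resistances, inner to outer:
  R_conv,in = 1/(hA) = 1/(1250·2.20) = 3.636×10^-4 K/W
  R_copper = L/(kA) = 0.00377/(396·2.20) = 4.327×10^-6 K/W
  R_mineral wool = L/(kA) = 0.0853/(0.0360·2.20) = 1.077 K/W
  R_conv,out = 1/(hA) = 1/(17.5·2.20) = 0.02597 K/W
ΣR = 3.636×10^-4 + 4.327×10^-6 + 1.077 + 0.02597 = 1.103 K/W
Q = ΔT/ΣR = (168 °C − 23.4 °C)/1.103 = 131 W

Q = 131 W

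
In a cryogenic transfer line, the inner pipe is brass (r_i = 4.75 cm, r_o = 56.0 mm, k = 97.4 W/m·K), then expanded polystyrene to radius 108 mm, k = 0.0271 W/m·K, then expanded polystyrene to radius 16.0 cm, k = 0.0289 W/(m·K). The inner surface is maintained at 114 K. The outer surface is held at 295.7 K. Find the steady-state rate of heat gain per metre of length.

Resistance network (inner→outer):
  R'_brass = ln(0.0560/0.0475)/(2πk) = 0.1646/(2π·97.4) = 2.690×10^-4 m·K/W
  R'_expanded polystyrene = ln(0.108/0.0560)/(2πk) = 0.6568/(2π·0.0271) = 3.857 m·K/W
  R'_expanded polystyrene = ln(0.160/0.108)/(2πk) = 0.3930/(2π·0.0289) = 2.165 m·K/W
ΣR = 2.690×10^-4 + 3.857 + 2.165 = 6.022 m·K/W
Q' = ΔT/ΣR = (114 K − 295.7 K)/6.022 = -30.2 W/m
(Negative Q' ⇒ heat flows inward; heat gain = 30.2 W/m.)

Q' = 30.2 W/m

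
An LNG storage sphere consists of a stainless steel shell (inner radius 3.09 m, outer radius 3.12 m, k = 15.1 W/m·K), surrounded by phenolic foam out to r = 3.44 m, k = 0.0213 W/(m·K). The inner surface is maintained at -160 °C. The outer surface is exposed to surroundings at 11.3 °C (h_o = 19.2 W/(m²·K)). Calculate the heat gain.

Resistance network (inner→outer):
  R_stainless steel = (1/3.09 − 1/3.12)/(4πk) = 0.003112/(4π·15.1) = 1.640×10^-5 K/W
  R_phenolic foam = (1/3.12 − 1/3.44)/(4πk) = 0.02982/(4π·0.0213) = 0.1114 K/W
  R_conv,out = 1/(4πr²h) = 1/(4π·3.44²·19.2) = 3.502×10^-4 K/W
ΣR = 1.640×10^-5 + 0.1114 + 3.502×10^-4 = 0.1118 K/W
Q = ΔT/ΣR = (-160 °C − 11.3 °C)/0.1118 = -1530 W
(Negative Q ⇒ heat flows inward; heat gain = 1530 W.)

Q = 1530 W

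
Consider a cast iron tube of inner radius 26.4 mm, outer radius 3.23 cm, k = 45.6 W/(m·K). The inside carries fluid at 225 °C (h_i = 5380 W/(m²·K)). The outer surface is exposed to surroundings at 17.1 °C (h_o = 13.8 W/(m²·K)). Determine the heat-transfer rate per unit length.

Q' = 579 W/m

Series thermal resistances, inner to outer:
  R'_conv,in = 1/(2πr h) = 1/(2π·0.0264·5380) = 0.001121 m·K/W
  R'_cast iron = ln(0.0323/0.0264)/(2πk) = 0.2017/(2π·45.6) = 7.040×10^-4 m·K/W
  R'_conv,out = 1/(2πr h) = 1/(2π·0.0323·13.8) = 0.3571 m·K/W
ΣR = 0.001121 + 7.040×10^-4 + 0.3571 = 0.3589 m·K/W
Q' = ΔT/ΣR = (225 °C − 17.1 °C)/0.3589 = 579 W/m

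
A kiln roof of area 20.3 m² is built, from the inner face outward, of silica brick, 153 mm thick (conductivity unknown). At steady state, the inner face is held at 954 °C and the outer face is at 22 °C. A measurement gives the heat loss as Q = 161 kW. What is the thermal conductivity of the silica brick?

ΣR = ΔT/Q = |954 − 22|/1.61×10^5 = 0.005789 K/W
L/(kA) = 0.005789 ⇒ k = 0.153/(0.005789·20.3) = 1.30 W/m·K

k = 1.30 W/m·K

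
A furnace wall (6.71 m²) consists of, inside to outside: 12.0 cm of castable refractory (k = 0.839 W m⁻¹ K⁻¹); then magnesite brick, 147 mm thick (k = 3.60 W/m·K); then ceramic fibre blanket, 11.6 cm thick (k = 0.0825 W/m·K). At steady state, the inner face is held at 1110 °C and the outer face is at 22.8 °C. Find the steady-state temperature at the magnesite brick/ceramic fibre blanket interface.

Treat each layer as a resistance in series:
  R_castable refractory = L/(kA) = 0.120/(0.839·6.71) = 0.02132 K/W
  R_magnesite brick = L/(kA) = 0.147/(3.60·6.71) = 0.006085 K/W
  R_ceramic fibre blanket = L/(kA) = 0.116/(0.0825·6.71) = 0.2095 K/W
ΣR = 0.02132 + 0.006085 + 0.2095 = 0.2369 K/W
Q = ΔT/ΣR = (1110 °C − 22.8 °C)/0.2369 = 4589 W
From the inner boundary to the magnesite brick/ceramic fibre blanket interface, ΣR_partial = 0.02740 K/W.
T_interface = T_in − Q·ΣR_partial = 1110 °C − (4589)(0.02740) = 984 °C

T = 984 °C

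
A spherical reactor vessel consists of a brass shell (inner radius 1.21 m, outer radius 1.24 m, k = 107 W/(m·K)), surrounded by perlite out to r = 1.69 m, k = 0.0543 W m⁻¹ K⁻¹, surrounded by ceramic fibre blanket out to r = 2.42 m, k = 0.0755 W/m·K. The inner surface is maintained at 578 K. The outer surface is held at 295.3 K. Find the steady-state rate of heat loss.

Series thermal resistances, inner to outer:
  R_brass = (1/1.21 − 1/1.24)/(4πk) = 0.01999/(4π·107) = 1.487×10^-5 K/W
  R_perlite = (1/1.24 − 1/1.69)/(4πk) = 0.2147/(4π·0.0543) = 0.3147 K/W
  R_ceramic fibre blanket = (1/1.69 − 1/2.42)/(4πk) = 0.1785/(4π·0.0755) = 0.1881 K/W
ΣR = 1.487×10^-5 + 0.3147 + 0.1881 = 0.5028 K/W
Q = ΔT/ΣR = (578 K − 295.3 K)/0.5028 = 562 W

Q = 562 W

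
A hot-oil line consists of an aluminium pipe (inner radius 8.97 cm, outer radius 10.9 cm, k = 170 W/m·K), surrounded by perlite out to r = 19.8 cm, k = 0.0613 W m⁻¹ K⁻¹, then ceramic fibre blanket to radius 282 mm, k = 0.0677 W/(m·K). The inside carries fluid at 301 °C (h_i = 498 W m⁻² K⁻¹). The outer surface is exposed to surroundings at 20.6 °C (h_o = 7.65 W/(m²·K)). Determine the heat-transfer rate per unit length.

Treat each layer as a resistance in series:
  R'_conv,in = 1/(2πr h) = 1/(2π·0.0897·498) = 0.003563 m·K/W
  R'_aluminium = ln(0.109/0.0897)/(2πk) = 0.1949/(2π·170) = 1.824×10^-4 m·K/W
  R'_perlite = ln(0.198/0.109)/(2πk) = 0.5969/(2π·0.0613) = 1.550 m·K/W
  R'_ceramic fibre blanket = ln(0.282/0.198)/(2πk) = 0.3536/(2π·0.0677) = 0.8314 m·K/W
  R'_conv,out = 1/(2πr h) = 1/(2π·0.282·7.65) = 0.07378 m·K/W
ΣR = 0.003563 + 1.824×10^-4 + 1.550 + 0.8314 + 0.07378 = 2.459 m·K/W
Q' = ΔT/ΣR = (301 °C − 20.6 °C)/2.459 = 114 W/m

Q' = 114 W/m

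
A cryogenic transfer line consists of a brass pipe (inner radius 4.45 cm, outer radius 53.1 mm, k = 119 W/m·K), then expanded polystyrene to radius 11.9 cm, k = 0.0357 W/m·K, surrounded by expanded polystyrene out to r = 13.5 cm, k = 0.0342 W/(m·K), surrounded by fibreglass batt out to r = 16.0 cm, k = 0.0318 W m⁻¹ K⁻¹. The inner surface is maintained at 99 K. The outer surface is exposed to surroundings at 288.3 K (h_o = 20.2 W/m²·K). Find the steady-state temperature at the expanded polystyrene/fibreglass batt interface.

Resistance network (inner→outer):
  R'_brass = ln(0.0531/0.0445)/(2πk) = 0.1767/(2π·119) = 2.363×10^-4 m·K/W
  R'_expanded polystyrene = ln(0.119/0.0531)/(2πk) = 0.8069/(2π·0.0357) = 3.597 m·K/W
  R'_expanded polystyrene = ln(0.135/0.119)/(2πk) = 0.1262/(2π·0.0342) = 0.5871 m·K/W
  R'_fibreglass batt = ln(0.160/0.135)/(2πk) = 0.1699/(2π·0.0318) = 0.8503 m·K/W
  R'_conv,out = 1/(2πr h) = 1/(2π·0.160·20.2) = 0.04924 m·K/W
ΣR = 2.363×10^-4 + 3.597 + 0.5871 + 0.8503 + 0.04924 = 5.084 m·K/W
Q' = ΔT/ΣR = (99 K − 288.3 K)/5.084 = -37.23 W/m
From the inner boundary to the expanded polystyrene/fibreglass batt interface, ΣR_partial = 4.184 m·K/W.
T_interface = T_in − Q'·ΣR_partial = 99 K − (-37.23)(4.184) = 254.8 K

T = 254.8 K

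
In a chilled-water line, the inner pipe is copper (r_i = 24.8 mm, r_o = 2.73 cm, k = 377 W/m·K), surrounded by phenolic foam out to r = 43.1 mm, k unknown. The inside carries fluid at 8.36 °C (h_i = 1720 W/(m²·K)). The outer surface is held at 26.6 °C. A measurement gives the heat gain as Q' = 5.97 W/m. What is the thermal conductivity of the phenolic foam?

ΣR = ΔT/Q' = |8.36 − 26.6|/5.97 = 3.055 m·K/W
Known resistances:
  R'_conv,in = 1/(2πr h) = 1/(2π·0.0248·1720) = 0.003731 m·K/W
  R'_copper = ln(0.0273/0.0248)/(2πk) = 0.09604/(2π·377) = 4.055×10^-5 m·K/W
R_phenolic foam = ΣR − ΣR_known = 3.055 − 0.003772 = 3.051 m·K/W
ln(r₂/r₁)/(2πk) = 3.051 ⇒ k = 0.4566/(2π·3.051) = 0.0238 W/m·K

k = 0.0238 W/m·K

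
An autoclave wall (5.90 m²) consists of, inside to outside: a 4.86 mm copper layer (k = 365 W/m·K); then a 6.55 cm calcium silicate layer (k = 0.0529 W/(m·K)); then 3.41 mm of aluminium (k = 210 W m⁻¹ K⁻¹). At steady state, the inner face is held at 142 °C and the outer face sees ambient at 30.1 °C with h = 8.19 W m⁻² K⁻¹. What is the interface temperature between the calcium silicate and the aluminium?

T = 40.1 °C

Resistance network (inner→outer):
  R_copper = L/(kA) = 0.00486/(365·5.90) = 2.257×10^-6 K/W
  R_calcium silicate = L/(kA) = 0.0655/(0.0529·5.90) = 0.2099 K/W
  R_aluminium = L/(kA) = 0.00341/(210·5.90) = 2.752×10^-6 K/W
  R_conv,out = 1/(hA) = 1/(8.19·5.90) = 0.02069 K/W
ΣR = 2.257×10^-6 + 0.2099 + 2.752×10^-6 + 0.02069 = 0.2306 K/W
Q = ΔT/ΣR = (142 °C − 30.1 °C)/0.2306 = 485.3 W
From the inner boundary to the calcium silicate/aluminium interface, ΣR_partial = 0.2099 K/W.
T_interface = T_in − Q·ΣR_partial = 142 °C − (485.3)(0.2099) = 40.1 °C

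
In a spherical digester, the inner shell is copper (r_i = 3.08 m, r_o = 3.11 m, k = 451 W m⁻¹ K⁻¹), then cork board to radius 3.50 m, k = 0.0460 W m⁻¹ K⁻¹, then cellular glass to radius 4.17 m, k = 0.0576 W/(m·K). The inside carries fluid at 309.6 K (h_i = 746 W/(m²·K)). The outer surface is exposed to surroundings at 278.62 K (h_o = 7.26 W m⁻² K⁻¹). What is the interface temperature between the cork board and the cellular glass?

Treat each layer as a resistance in series:
  R_conv,in = 1/(4πr²h) = 1/(4π·3.08²·746) = 1.124×10^-5 K/W
  R_copper = (1/3.08 − 1/3.11)/(4πk) = 0.003132/(4π·451) = 5.526×10^-7 K/W
  R_cork board = (1/3.11 − 1/3.50)/(4πk) = 0.03583/(4π·0.0460) = 0.06198 K/W
  R_cellular glass = (1/3.50 − 1/4.17)/(4πk) = 0.04591/(4π·0.0576) = 0.06342 K/W
  R_conv,out = 1/(4πr²h) = 1/(4π·4.17²·7.26) = 6.303×10^-4 K/W
ΣR = 1.124×10^-5 + 5.526×10^-7 + 0.06198 + 0.06342 + 6.303×10^-4 = 0.1260 K/W
Q = ΔT/ΣR = (309.6 K − 278.62 K)/0.1260 = 245.9 W
From the inner boundary to the cork board/cellular glass interface, ΣR_partial = 0.06199 K/W.
T_interface = T_in − Q·ΣR_partial = 309.6 K − (245.9)(0.06199) = 294.4 K

T = 294.4 K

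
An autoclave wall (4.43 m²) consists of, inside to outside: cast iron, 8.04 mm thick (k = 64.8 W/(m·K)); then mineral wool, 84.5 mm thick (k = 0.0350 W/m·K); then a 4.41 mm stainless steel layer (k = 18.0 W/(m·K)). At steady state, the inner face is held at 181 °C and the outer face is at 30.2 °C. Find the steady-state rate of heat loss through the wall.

Q = 277 W

Series thermal resistances, inner to outer:
  R_cast iron = L/(kA) = 0.00804/(64.8·4.43) = 2.801×10^-5 K/W
  R_mineral wool = L/(kA) = 0.0845/(0.0350·4.43) = 0.5450 K/W
  R_stainless steel = L/(kA) = 0.00441/(18.0·4.43) = 5.530×10^-5 K/W
ΣR = 2.801×10^-5 + 0.5450 + 5.530×10^-5 = 0.5451 K/W
Q = ΔT/ΣR = (181 °C − 30.2 °C)/0.5451 = 277 W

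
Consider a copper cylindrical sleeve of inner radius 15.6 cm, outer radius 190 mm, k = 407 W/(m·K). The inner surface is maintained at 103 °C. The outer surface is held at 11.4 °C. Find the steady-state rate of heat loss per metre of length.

Q' = 1.19×10^6 W/m

Q' = 2πk·ΔT/ln(r₂/r₁) = 2π × 407 × 91.6 / ln(0.190/0.156) = 1.19×10^6 W/m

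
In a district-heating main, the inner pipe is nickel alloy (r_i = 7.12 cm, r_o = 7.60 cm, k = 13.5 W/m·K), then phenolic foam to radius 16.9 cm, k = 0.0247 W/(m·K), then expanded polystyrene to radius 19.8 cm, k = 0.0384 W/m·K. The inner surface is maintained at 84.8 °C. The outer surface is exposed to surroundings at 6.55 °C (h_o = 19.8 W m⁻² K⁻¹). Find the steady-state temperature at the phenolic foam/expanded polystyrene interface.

T = 15.9 °C

Resistance network (inner→outer):
  R'_nickel alloy = ln(0.0760/0.0712)/(2πk) = 0.06524/(2π·13.5) = 7.691×10^-4 m·K/W
  R'_phenolic foam = ln(0.169/0.0760)/(2πk) = 0.7992/(2π·0.0247) = 5.149 m·K/W
  R'_expanded polystyrene = ln(0.198/0.169)/(2πk) = 0.1584/(2π·0.0384) = 0.6564 m·K/W
  R'_conv,out = 1/(2πr h) = 1/(2π·0.198·19.8) = 0.04060 m·K/W
ΣR = 7.691×10^-4 + 5.149 + 0.6564 + 0.04060 = 5.847 m·K/W
Q' = ΔT/ΣR = (84.8 °C − 6.55 °C)/5.847 = 13.38 W/m
From the inner boundary to the phenolic foam/expanded polystyrene interface, ΣR_partial = 5.150 m·K/W.
T_interface = T_in − Q'·ΣR_partial = 84.8 °C − (13.38)(5.150) = 15.9 °C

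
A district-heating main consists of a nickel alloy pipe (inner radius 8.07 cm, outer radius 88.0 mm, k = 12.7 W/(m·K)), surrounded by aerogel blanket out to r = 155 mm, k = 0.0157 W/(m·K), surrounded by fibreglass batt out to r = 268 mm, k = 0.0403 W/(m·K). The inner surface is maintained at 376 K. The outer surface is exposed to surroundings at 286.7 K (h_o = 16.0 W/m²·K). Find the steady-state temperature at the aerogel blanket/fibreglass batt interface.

Series thermal resistances, inner to outer:
  R'_nickel alloy = ln(0.0880/0.0807)/(2πk) = 0.08660/(2π·12.7) = 0.001085 m·K/W
  R'_aerogel blanket = ln(0.155/0.0880)/(2πk) = 0.5661/(2π·0.0157) = 5.739 m·K/W
  R'_fibreglass batt = ln(0.268/0.155)/(2πk) = 0.5476/(2π·0.0403) = 2.162 m·K/W
  R'_conv,out = 1/(2πr h) = 1/(2π·0.268·16.0) = 0.03712 m·K/W
ΣR = 0.001085 + 5.739 + 2.162 + 0.03712 = 7.939 m·K/W
Q' = ΔT/ΣR = (376 K − 286.7 K)/7.939 = 11.25 W/m
From the inner boundary to the aerogel blanket/fibreglass batt interface, ΣR_partial = 5.740 m·K/W.
T_interface = T_in − Q'·ΣR_partial = 376 K − (11.25)(5.740) = 311.4 K

T = 311.4 K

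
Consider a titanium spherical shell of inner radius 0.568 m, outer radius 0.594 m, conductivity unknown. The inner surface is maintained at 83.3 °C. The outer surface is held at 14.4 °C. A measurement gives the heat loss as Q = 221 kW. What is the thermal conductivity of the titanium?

k = 19.7 W/m·K

ΣR = ΔT/Q = |83.3 − 14.4|/2.21×10^5 = 3.118×10^-4 K/W
(1/r₁−1/r₂)/(4πk) = 3.118×10^-4 ⇒ k = 0.07706/(4π·3.118×10^-4) = 19.7 W/m·K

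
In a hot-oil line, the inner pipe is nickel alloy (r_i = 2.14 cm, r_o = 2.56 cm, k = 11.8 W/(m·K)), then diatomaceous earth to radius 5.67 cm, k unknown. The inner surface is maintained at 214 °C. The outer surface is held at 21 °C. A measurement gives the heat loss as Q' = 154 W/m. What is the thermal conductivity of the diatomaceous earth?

k = 0.101 W/m·K

ΣR = ΔT/Q' = |214 − 21|/154 = 1.253 m·K/W
Known resistances:
  R'_nickel alloy = ln(0.0256/0.0214)/(2πk) = 0.1792/(2π·11.8) = 0.002417 m·K/W
R_diatomaceous earth = ΣR − ΣR_known = 1.253 − 0.002417 = 1.251 m·K/W
ln(r₂/r₁)/(2πk) = 1.251 ⇒ k = 0.7952/(2π·1.251) = 0.101 W/m·K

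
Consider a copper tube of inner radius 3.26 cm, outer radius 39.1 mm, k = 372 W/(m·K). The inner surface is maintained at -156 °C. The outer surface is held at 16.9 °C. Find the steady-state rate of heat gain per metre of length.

Q' = 2πk·ΔT/ln(r₂/r₁) = 2π × 372 × 172.9 / ln(0.0391/0.0326) = 2.22×10^6 W/m

Q' = 2.22×10^6 W/m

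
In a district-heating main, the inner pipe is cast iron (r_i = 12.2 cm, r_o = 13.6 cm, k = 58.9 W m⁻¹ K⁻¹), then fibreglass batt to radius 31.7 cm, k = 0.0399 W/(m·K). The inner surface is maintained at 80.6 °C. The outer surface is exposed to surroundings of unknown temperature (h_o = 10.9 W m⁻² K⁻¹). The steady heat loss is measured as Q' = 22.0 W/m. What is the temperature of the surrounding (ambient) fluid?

T_out = 5.32 °C

Sum the resistances:
  R'_cast iron = ln(0.136/0.122)/(2πk) = 0.1086/(2π·58.9) = 2.935×10^-4 m·K/W
  R'_fibreglass batt = ln(0.317/0.136)/(2πk) = 0.8462/(2π·0.0399) = 3.376 m·K/W
  R'_conv,out = 1/(2πr h) = 1/(2π·0.317·10.9) = 0.04606 m·K/W
ΣR = 3.422 m·K/W
ΔT = Q'·ΣR = 22.0 × 3.422 = 75.28 K
Heat flows outward, so T_out = T_in − ΔT = 80.6 − 75.28 = 5.32 °C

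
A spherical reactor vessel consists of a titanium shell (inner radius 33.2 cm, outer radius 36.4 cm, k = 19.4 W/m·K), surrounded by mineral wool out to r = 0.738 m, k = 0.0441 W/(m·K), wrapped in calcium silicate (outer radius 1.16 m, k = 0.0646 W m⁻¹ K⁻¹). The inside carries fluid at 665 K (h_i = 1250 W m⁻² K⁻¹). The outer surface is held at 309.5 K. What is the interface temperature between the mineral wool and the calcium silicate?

Series thermal resistances, inner to outer:
  R_conv,in = 1/(4πr²h) = 1/(4π·0.332²·1250) = 5.776×10^-4 K/W
  R_titanium = (1/0.332 − 1/0.364)/(4πk) = 0.2648/(4π·19.4) = 0.001086 K/W
  R_mineral wool = (1/0.364 − 1/0.738)/(4πk) = 1.392/(4π·0.0441) = 2.512 K/W
  R_calcium silicate = (1/0.738 − 1/1.16)/(4πk) = 0.4929/(4π·0.0646) = 0.6072 K/W
ΣR = 5.776×10^-4 + 0.001086 + 2.512 + 0.6072 = 3.121 K/W
Q = ΔT/ΣR = (665 K − 309.5 K)/3.121 = 113.9 W
From the inner boundary to the mineral wool/calcium silicate interface, ΣR_partial = 2.514 K/W.
T_interface = T_in − Q·ΣR_partial = 665 K − (113.9)(2.514) = 379 K

T = 379 K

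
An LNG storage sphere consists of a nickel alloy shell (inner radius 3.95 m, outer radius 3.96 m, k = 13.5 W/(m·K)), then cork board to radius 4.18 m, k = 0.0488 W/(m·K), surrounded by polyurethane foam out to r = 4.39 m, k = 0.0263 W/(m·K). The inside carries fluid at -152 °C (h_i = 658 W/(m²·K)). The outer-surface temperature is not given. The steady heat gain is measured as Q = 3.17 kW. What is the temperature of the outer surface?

Series resistances:
  R_conv,in = 1/(4πr²h) = 1/(4π·3.95²·658) = 7.751×10^-6 K/W
  R_nickel alloy = (1/3.95 − 1/3.96)/(4πk) = 6.393×10^-4/(4π·13.5) = 3.768×10^-6 K/W
  R_cork board = (1/3.96 − 1/4.18)/(4πk) = 0.01329/(4π·0.0488) = 0.02167 K/W
  R_polyurethane foam = (1/4.18 − 1/4.39)/(4πk) = 0.01144/(4π·0.0263) = 0.03463 K/W
ΣR = 0.05631 K/W
ΔT = Q·ΣR = 3170 × 0.05631 = 178.5 K
Heat flows inward, so T_out = T_in + ΔT = -152 + 178.5 = 26.5 °C

T_out = 26.5 °C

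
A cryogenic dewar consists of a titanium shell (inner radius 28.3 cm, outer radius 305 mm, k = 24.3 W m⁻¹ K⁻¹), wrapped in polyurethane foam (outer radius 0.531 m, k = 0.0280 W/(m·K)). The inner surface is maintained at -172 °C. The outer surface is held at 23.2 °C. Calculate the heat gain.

Resistance network (inner→outer):
  R_titanium = (1/0.283 − 1/0.305)/(4πk) = 0.2549/(4π·24.3) = 8.347×10^-4 K/W
  R_polyurethane foam = (1/0.305 − 1/0.531)/(4πk) = 1.395/(4π·0.0280) = 3.966 K/W
ΣR = 8.347×10^-4 + 3.966 = 3.967 K/W
Q = ΔT/ΣR = (-172 °C − 23.2 °C)/3.967 = -49.2 W
(Negative Q ⇒ heat flows inward; heat gain = 49.2 W.)

Q = 49.2 W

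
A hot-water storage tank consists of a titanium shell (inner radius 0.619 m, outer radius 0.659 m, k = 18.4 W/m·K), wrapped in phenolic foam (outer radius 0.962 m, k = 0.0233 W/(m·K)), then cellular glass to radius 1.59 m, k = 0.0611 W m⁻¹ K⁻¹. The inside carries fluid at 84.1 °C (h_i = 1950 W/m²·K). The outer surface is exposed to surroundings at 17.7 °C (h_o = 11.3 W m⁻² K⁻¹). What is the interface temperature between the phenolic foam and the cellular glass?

Treat each layer as a resistance in series:
  R_conv,in = 1/(4πr²h) = 1/(4π·0.619²·1950) = 1.065×10^-4 K/W
  R_titanium = (1/0.619 − 1/0.659)/(4πk) = 0.09806/(4π·18.4) = 4.241×10^-4 K/W
  R_phenolic foam = (1/0.659 − 1/0.962)/(4πk) = 0.4779/(4π·0.0233) = 1.632 K/W
  R_cellular glass = (1/0.962 − 1/1.59)/(4πk) = 0.4106/(4π·0.0611) = 0.5347 K/W
  R_conv,out = 1/(4πr²h) = 1/(4π·1.59²·11.3) = 0.002786 K/W
ΣR = 1.065×10^-4 + 4.241×10^-4 + 1.632 + 0.5347 + 0.002786 = 2.170 K/W
Q = ΔT/ΣR = (84.1 °C − 17.7 °C)/2.170 = 30.60 W
From the inner boundary to the phenolic foam/cellular glass interface, ΣR_partial = 1.633 K/W.
T_interface = T_in − Q·ΣR_partial = 84.1 °C − (30.60)(1.633) = 34.1 °C

T = 34.1 °C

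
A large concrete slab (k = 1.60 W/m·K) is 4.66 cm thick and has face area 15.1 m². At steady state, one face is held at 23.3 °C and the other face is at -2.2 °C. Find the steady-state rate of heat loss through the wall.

Q = kA·ΔT/L = 1.60 × 15.1 × |23.3 °C − -2.2 °C| / 0.0466 = 13200 W

Q = 13200 W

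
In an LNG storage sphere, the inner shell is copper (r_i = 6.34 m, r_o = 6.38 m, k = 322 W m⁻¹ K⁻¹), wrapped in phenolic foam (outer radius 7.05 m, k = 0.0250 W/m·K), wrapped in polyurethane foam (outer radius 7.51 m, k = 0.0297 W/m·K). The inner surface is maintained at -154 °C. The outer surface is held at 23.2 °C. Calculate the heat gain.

Treat each layer as a resistance in series:
  R_copper = (1/6.34 − 1/6.38)/(4πk) = 9.889×10^-4/(4π·322) = 2.444×10^-7 K/W
  R_phenolic foam = (1/6.38 − 1/7.05)/(4πk) = 0.01490/(4π·0.0250) = 0.04741 K/W
  R_polyurethane foam = (1/7.05 − 1/7.51)/(4πk) = 0.008688/(4π·0.0297) = 0.02328 K/W
ΣR = 2.444×10^-7 + 0.04741 + 0.02328 = 0.07069 K/W
Q = ΔT/ΣR = (-154 °C − 23.2 °C)/0.07069 = -2510 W
(Negative Q ⇒ heat flows inward; heat gain = 2510 W.)

Q = 2510 W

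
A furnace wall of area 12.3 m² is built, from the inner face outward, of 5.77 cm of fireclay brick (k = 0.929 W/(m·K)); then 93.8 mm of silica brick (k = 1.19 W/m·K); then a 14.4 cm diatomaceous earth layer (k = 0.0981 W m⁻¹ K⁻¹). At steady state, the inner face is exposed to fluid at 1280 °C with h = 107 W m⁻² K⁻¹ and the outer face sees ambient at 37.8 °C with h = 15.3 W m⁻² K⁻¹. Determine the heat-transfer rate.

Q = 9.08 kW

Treat each layer as a resistance in series:
  R_conv,in = 1/(hA) = 1/(107·12.3) = 7.598×10^-4 K/W
  R_fireclay brick = L/(kA) = 0.0577/(0.929·12.3) = 0.005050 K/W
  R_silica brick = L/(kA) = 0.0938/(1.19·12.3) = 0.006408 K/W
  R_diatomaceous earth = L/(kA) = 0.144/(0.0981·12.3) = 0.1193 K/W
  R_conv,out = 1/(hA) = 1/(15.3·12.3) = 0.005314 K/W
ΣR = 7.598×10^-4 + 0.005050 + 0.006408 + 0.1193 + 0.005314 = 0.1368 K/W
Q = ΔT/ΣR = (1280 °C − 37.8 °C)/0.1368 = 9080 W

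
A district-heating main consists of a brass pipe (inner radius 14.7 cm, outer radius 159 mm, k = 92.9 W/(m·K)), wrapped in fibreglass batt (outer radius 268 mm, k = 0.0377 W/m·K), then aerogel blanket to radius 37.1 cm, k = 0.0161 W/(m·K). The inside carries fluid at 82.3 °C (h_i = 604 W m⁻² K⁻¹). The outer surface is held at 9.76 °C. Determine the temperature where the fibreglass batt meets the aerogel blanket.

Series thermal resistances, inner to outer:
  R'_conv,in = 1/(2πr h) = 1/(2π·0.147·604) = 0.001793 m·K/W
  R'_brass = ln(0.159/0.147)/(2πk) = 0.07847/(2π·92.9) = 1.344×10^-4 m·K/W
  R'_fibreglass batt = ln(0.268/0.159)/(2πk) = 0.5221/(2π·0.0377) = 2.204 m·K/W
  R'_aerogel blanket = ln(0.371/0.268)/(2πk) = 0.3252/(2π·0.0161) = 3.215 m·K/W
ΣR = 0.001793 + 1.344×10^-4 + 2.204 + 3.215 = 5.421 m·K/W
Q' = ΔT/ΣR = (82.3 °C − 9.76 °C)/5.421 = 13.38 W/m
From the inner boundary to the fibreglass batt/aerogel blanket interface, ΣR_partial = 2.206 m·K/W.
T_interface = T_in − Q'·ΣR_partial = 82.3 °C − (13.38)(2.206) = 52.8 °C

T = 52.8 °C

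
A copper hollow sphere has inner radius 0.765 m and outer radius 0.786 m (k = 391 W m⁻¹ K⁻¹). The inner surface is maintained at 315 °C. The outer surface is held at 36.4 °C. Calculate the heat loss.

Q = 4πk·ΔT/(1/r₁ − 1/r₂) = 4π × 391 × 278.6 / (1/0.765 − 1/0.786) = 3.92×10^7 W

Q = 39200 kW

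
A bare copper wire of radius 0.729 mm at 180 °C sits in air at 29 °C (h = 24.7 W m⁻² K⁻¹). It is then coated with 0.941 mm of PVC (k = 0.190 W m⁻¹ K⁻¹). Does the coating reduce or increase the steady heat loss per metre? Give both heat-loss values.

Critical radius for a cylinder: r_cr = k/h = 0.00769 m = 0.769 cm.
Outer radius after coating: r₂ = 7.29×10^-4 + 9.41×10^-4 = 0.001670 m.
Since r₁ < r_cr and r₂ ≤ r_cr, the coating moves toward the maximum at r_cr — heat loss rises.
Bare: R = 1/(2πr₁h) = 8.839 m·K/W; Q = 151/8.839 = 17.1 W/m.
Coated: R = R_cond + R_conv = 4.553 m·K/W; Q = 151/4.553 = 33.2 W/m.

increases: 17.1 → 33.2 W/m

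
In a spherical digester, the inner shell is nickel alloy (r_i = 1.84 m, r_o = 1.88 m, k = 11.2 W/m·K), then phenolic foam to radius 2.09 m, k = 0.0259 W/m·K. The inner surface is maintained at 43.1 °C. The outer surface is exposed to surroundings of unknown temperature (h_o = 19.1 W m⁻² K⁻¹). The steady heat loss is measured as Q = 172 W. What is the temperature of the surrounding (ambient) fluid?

Series resistances:
  R_nickel alloy = (1/1.84 − 1/1.88)/(4πk) = 0.01156/(4π·11.2) = 8.216×10^-5 K/W
  R_phenolic foam = (1/1.88 − 1/2.09)/(4πk) = 0.05345/(4π·0.0259) = 0.1642 K/W
  R_conv,out = 1/(4πr²h) = 1/(4π·2.09²·19.1) = 9.538×10^-4 K/W
ΣR = 0.1652 K/W
ΔT = Q·ΣR = 172 × 0.1652 = 28.41 K
Heat flows outward, so T_out = T_in − ΔT = 43.1 − 28.41 = 14.7 °C

T_out = 14.7 °C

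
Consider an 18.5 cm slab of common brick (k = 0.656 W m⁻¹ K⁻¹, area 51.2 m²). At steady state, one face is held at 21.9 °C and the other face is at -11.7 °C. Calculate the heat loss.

Q = kA·ΔT/L = 0.656 × 51.2 × |21.9 °C − -11.7 °C| / 0.185 = 6100 W

Q = 6100 W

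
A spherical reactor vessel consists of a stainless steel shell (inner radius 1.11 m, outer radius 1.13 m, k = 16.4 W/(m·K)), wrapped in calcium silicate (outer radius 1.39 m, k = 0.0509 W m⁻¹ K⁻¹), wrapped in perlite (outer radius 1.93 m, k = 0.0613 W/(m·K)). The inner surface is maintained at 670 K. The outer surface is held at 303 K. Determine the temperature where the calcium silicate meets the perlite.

T = 487 K

Series thermal resistances, inner to outer:
  R_stainless steel = (1/1.11 − 1/1.13)/(4πk) = 0.01595/(4π·16.4) = 7.737×10^-5 K/W
  R_calcium silicate = (1/1.13 − 1/1.39)/(4πk) = 0.1655/(4π·0.0509) = 0.2588 K/W
  R_perlite = (1/1.39 − 1/1.93)/(4πk) = 0.2013/(4π·0.0613) = 0.2613 K/W
ΣR = 7.737×10^-5 + 0.2588 + 0.2613 = 0.5202 K/W
Q = ΔT/ΣR = (670 K − 303 K)/0.5202 = 705.5 W
From the inner boundary to the calcium silicate/perlite interface, ΣR_partial = 0.2589 K/W.
T_interface = T_in − Q·ΣR_partial = 670 K − (705.5)(0.2589) = 487 K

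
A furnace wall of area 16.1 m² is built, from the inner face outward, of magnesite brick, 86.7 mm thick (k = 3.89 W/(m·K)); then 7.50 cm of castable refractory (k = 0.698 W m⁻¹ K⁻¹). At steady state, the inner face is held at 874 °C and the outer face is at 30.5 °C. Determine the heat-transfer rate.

Q = 105 kW

Series thermal resistances, inner to outer:
  R_magnesite brick = L/(kA) = 0.0867/(3.89·16.1) = 0.001384 K/W
  R_castable refractory = L/(kA) = 0.0750/(0.698·16.1) = 0.006674 K/W
ΣR = 0.001384 + 0.006674 = 0.008058 K/W
Q = ΔT/ΣR = (874 °C − 30.5 °C)/0.008058 = 1.05×10^5 W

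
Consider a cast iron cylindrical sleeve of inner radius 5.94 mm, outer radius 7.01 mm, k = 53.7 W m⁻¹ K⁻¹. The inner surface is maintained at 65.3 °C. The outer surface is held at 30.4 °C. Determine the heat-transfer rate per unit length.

Q' = 71100 W/m

Q' = 2πk·ΔT/ln(r₂/r₁) = 2π × 53.7 × 34.9 / ln(0.00701/0.00594) = 71100 W/m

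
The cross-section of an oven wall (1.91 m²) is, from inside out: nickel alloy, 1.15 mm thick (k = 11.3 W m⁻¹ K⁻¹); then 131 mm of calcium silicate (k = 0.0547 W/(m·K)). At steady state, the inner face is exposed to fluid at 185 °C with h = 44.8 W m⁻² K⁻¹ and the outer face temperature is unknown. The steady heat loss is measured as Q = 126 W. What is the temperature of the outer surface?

T_out = 25.5 °C

Series resistances:
  R_conv,in = 1/(hA) = 1/(44.8·1.91) = 0.01169 K/W
  R_nickel alloy = L/(kA) = 0.00115/(11.3·1.91) = 5.328×10^-5 K/W
  R_calcium silicate = L/(kA) = 0.131/(0.0547·1.91) = 1.254 K/W
ΣR = 1.266 K/W
ΔT = Q·ΣR = 126 × 1.266 = 159.5 K
Heat flows outward, so T_out = T_in − ΔT = 185 − 159.5 = 25.5 °C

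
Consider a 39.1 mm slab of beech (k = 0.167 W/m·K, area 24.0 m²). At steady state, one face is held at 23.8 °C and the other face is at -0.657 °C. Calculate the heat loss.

Q = 2.51 kW

Q = kA·ΔT/L = 0.167 × 24.0 × |23.8 °C − -0.657 °C| / 0.0391 = 2510 W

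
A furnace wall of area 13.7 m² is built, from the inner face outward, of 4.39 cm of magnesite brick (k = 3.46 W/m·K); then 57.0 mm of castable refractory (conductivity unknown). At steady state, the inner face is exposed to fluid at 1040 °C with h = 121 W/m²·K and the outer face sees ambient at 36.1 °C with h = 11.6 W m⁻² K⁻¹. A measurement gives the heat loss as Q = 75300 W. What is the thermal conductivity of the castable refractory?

ΣR = ΔT/Q = |1040 − 36.1|/75300 = 0.01333 K/W
Known resistances:
  R_conv,in = 1/(hA) = 1/(121·13.7) = 6.032×10^-4 K/W
  R_magnesite brick = L/(kA) = 0.0439/(3.46·13.7) = 9.261×10^-4 K/W
  R_conv,out = 1/(hA) = 1/(11.6·13.7) = 0.006292 K/W
R_castable refractory = ΣR − ΣR_known = 0.01333 − 0.007821 = 0.005509 K/W
L/(kA) = 0.005509 ⇒ k = 0.0570/(0.005509·13.7) = 0.755 W/m·K

k = 0.755 W/m·K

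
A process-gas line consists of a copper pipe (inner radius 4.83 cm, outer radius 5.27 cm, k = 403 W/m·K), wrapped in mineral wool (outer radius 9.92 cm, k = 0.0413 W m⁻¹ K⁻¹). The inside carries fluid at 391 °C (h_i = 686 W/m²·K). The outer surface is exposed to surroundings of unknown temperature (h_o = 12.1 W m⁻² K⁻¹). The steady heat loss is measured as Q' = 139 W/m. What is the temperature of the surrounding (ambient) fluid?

Series resistances:
  R'_conv,in = 1/(2πr h) = 1/(2π·0.0483·686) = 0.004803 m·K/W
  R'_copper = ln(0.0527/0.0483)/(2πk) = 0.08718/(2π·403) = 3.443×10^-5 m·K/W
  R'_mineral wool = ln(0.0992/0.0527)/(2πk) = 0.6325/(2π·0.0413) = 2.438 m·K/W
  R'_conv,out = 1/(2πr h) = 1/(2π·0.0992·12.1) = 0.1326 m·K/W
ΣR = 2.575 m·K/W
ΔT = Q'·ΣR = 139 × 2.575 = 357.9 K
Heat flows outward, so T_out = T_in − ΔT = 391 − 357.9 = 33.1 °C

T_out = 33.1 °C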